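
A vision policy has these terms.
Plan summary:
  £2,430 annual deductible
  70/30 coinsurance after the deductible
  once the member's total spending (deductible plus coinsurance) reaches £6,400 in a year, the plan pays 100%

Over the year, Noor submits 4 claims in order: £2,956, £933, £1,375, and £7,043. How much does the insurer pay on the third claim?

Bill 1, £2,956: £2,430 to deductible, leaving £526; 30% of £526 = £157.80. Cost to member: £2,587.80. OOP to date £2,587.80. Plan pays £2,956 − £2,587.80 = £368.20.
Bill 2, £933: deductible met; 30% of £933 = £279.90. Cost to member: £279.90. OOP to date £2,867.70. Plan pays £933 − £279.90 = £653.10.
Bill 3, £1,375: deductible already satisfied, so member's share is 30% × £1,375 = £412.50. Member owes £412.50 (running OOP £3,280.20). Insurer: £1,375 − £412.50 = £962.50.

£962.50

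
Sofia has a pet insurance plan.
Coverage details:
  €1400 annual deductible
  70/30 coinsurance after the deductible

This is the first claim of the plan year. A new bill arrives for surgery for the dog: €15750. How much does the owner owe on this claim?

€5705

Nothing has been paid toward the €1400 deductible, so the first €1400 of this charge is applied there.
That leaves €15750 − €1400 = €14350 for coinsurance.
Coinsurance: €14350 × 30% = €4305.
That puts the owner's cost at €1400 + €4305 = €5705.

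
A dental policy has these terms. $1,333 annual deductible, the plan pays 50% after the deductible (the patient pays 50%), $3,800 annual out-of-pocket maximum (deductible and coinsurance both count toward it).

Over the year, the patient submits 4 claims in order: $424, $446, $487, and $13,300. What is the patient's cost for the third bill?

Claim 1 ($424): fully absorbed by the deductible. Patient pays $424; OOP now $424.
Claim 2 ($446): entire amount goes to the deductible. Patient pays $446; OOP now $870.
Claim 3 ($487): $463 finishes the deductible; $24 goes to coinsurance; 50% of $24 = $12. Patient pays $475; OOP now $1,345.

$475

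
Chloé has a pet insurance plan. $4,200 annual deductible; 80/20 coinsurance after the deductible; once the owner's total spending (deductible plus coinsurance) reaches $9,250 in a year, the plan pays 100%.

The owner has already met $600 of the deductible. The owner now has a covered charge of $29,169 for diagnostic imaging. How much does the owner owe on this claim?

Deductible still to meet: $4,200 − $600 = $3,600.
After the $3,600 deductible portion, $29,169 − $3,600 = $25,569 is subject to coinsurance.
Owner's 20% share of $25,569 is $5,113.80.
That puts the owner's cost at $3,600 + $5,113.80 = $8,713.80 before any cap.
Adding $8,713.80 to the $600 already spent would give $9,313.80, which exceeds the $9,250 cap; the owner pays just $9,250 − $600 = $8,650.

$8,650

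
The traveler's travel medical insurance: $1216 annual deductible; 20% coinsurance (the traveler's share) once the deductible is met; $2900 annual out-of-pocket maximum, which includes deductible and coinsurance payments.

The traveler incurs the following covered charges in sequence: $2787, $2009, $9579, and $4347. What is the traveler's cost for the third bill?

Claim 1 — $2787: $1216 finishes the deductible; $1571 goes to coinsurance; traveler's 20% is $314.20. Traveler pays $1530.20; OOP now $1530.20.
Claim 2 — $2009: 20% coinsurance on $2009 = $401.80. Traveler pays $401.80; OOP now $1932.
Claim 3 — $9579: deductible already satisfied, so traveler's share is 20% × $9579 = $1915.80. Adding that to $1932 gives $3847.80, past the $2900 cap; traveler pays only $2900 − $1932 = $968.

$968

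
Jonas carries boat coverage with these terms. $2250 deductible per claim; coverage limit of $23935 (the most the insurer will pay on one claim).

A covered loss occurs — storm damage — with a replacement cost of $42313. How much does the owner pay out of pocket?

Subtract the deductible: $42313 − $2250 = $40063.
Since $40063 > $23935, the payout is capped at $23935.
Owner's share is the uncovered remainder: $42313 − $23935 = $18378.

$18378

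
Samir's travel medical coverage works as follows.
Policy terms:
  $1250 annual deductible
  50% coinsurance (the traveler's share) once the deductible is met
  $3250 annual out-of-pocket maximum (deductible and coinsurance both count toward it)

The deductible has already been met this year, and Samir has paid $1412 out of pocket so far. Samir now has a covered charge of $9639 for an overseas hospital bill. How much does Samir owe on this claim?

The deductible is already satisfied, so the full bill goes to coinsurance.
Coinsurance: $9639 × 50% = $4819.50.
Year-to-date out-of-pocket would reach $1412 + $4819.50 = $6231.50, above the $3250 maximum, so the traveler pays only $3250 − $1412 = $1838.

$1838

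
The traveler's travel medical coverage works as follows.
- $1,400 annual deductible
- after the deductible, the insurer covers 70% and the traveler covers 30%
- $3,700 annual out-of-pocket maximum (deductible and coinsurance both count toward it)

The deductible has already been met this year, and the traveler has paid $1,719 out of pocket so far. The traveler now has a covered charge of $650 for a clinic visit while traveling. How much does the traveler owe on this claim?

With the deductible met, the entire $650 is subject to coinsurance.
30% of $650 = $195 falls to the traveler.
Cumulative spending $1,719 + $195 = $1,914 stays under the $3,700 maximum.

$195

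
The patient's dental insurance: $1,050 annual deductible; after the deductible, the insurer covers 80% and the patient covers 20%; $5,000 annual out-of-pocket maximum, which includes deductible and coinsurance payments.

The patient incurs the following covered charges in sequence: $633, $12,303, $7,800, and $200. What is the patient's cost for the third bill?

$1,560

Claim 1 ($633): all of it applies to the deductible. Patient owes $633 (running OOP $633).
Claim 2 ($12,303): deductible takes $417, $11,886 remains; patient's 20% is $2,377.20. Cost to patient: $2,794.20. OOP to date $3,427.20.
Claim 3 ($7,800): deductible met; 20% of $7,800 = $1,560. Patient owes $1,560 (running OOP $4,987.20).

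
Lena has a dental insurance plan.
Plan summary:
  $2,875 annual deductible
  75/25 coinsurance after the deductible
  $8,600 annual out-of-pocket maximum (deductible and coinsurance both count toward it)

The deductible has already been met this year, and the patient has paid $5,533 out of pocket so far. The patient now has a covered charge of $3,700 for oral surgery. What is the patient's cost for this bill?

$925

With the deductible met, the entire $3,700 is subject to coinsurance.
25% of $3,700 = $925 falls to the patient.
Cumulative spending $5,533 + $925 = $6,458 stays under the $8,600 maximum.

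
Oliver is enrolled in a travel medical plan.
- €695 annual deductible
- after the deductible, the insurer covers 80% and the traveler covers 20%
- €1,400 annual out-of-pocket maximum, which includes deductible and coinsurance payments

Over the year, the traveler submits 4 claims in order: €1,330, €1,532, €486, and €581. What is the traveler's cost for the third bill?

€97.20

Claim 1 — €1,330: €695 to deductible, leaving €635; traveler's 20% is €127. Traveler owes €822 (running OOP €822).
Claim 2 — €1,532: deductible already satisfied, so traveler's share is 20% × €1,532 = €306.40. Traveler owes €306.40 (running OOP €1,128.40).
Claim 3 — €486: deductible already satisfied, so traveler's share is 20% × €486 = €97.20. Cost to traveler: €97.20. OOP to date €1,225.60.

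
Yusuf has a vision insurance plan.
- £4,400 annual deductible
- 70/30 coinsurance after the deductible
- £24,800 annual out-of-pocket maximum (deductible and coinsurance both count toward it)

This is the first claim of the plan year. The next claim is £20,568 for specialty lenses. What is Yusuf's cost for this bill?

£9,250.40

Nothing has been paid toward the £4,400 deductible, so the first £4,400 of this charge is applied there.
That leaves £20,568 − £4,400 = £16,168 for coinsurance.
30% of £16,168 = £4,850.40 falls to the member.
That puts the member's cost at £4,400 + £4,850.40 = £9,250.40 before any cap.
Cumulative spending £0 + £9,250.40 = £9,250.40 stays under the £24,800 maximum.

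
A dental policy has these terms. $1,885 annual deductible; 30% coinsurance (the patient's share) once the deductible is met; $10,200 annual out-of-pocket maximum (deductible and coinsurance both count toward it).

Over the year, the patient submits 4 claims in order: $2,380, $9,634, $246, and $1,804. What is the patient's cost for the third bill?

$73.80

#1 ($2,380): deductible takes $1,885, $495 remains; coinsurance $495 × 30% = $148.50. Patient pays $2,033.50; OOP now $2,033.50.
#2 ($9,634): 30% coinsurance on $9,634 = $2,890.20. Patient pays $2,890.20; OOP now $4,923.70.
#3 ($246): 30% coinsurance on $246 = $73.80. Patient owes $73.80 (running OOP $4,997.50).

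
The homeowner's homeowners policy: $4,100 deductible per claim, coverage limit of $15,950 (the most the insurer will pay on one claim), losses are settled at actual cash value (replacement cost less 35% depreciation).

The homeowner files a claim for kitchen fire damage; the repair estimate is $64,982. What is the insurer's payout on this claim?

At 35% depreciation, ACV = $64,982 − $22,743.70 = $42,238.30.
Subtract the deductible: $42,238.30 − $4,100 = $38,138.30.
$38,138.30 exceeds the $15,950 limit, so the insurer pays the limit: $15,950.

$15,950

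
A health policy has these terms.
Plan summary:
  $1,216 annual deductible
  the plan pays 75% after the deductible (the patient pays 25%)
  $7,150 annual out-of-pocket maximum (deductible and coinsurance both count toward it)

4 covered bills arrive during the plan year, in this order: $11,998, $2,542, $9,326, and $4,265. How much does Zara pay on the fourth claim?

Bill 1, $11,998: $1,216 finishes the deductible; $10,782 goes to coinsurance; coinsurance $10,782 × 25% = $2,695.50. Patient owes $3,911.50 (running OOP $3,911.50).
Bill 2, $2,542: deductible met; 25% of $2,542 = $635.50. Patient pays $635.50; OOP now $4,547.
Bill 3, $9,326: deductible already satisfied, so patient's share is 25% × $9,326 = $2,331.50. Cost to patient: $2,331.50. OOP to date $6,878.50.
Bill 4, $4,265: 25% coinsurance on $4,265 = $1,066.25. Adding that to $6,878.50 gives $7,944.75, past the $7,150 cap; patient pays only $7,150 − $6,878.50 = $271.50.

$271.50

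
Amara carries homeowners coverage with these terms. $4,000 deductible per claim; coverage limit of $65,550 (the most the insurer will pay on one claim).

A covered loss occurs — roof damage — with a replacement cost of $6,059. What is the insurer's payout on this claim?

Less the $4,000 deductible: $6,059 − $4,000 = $2,059.
That's under the $65,550 cap, so the insurer reimburses the full $2,059.

$2,059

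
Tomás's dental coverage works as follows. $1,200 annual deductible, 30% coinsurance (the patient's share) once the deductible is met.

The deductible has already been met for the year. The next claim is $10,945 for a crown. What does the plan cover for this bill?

With the deductible met, the entire $10,945 is subject to coinsurance.
Patient's 30% share of $10,945 is $3,283.50.
Insurer pays the balance: $10,945 − $3,283.50 = $7,661.50.

$7,661.50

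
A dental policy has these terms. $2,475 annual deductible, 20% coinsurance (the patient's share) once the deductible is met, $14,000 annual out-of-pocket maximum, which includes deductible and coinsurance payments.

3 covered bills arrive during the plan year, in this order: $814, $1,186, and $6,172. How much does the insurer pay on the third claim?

#1 ($814): all of it applies to the deductible. Cost to patient: $814. OOP to date $814. Plan pays $814 − $814 = $0.
#2 ($1,186): fully absorbed by the deductible. Patient pays $1,186; OOP now $2,000. Insurer: $1,186 − $1,186 = $0.
#3 ($6,172): $475 finishes the deductible; $5,697 goes to coinsurance; 20% of $5,697 = $1,139.40. Patient owes $1,614.40 (running OOP $3,614.40). Plan pays $6,172 − $1,614.40 = $4,557.60.

$4,557.60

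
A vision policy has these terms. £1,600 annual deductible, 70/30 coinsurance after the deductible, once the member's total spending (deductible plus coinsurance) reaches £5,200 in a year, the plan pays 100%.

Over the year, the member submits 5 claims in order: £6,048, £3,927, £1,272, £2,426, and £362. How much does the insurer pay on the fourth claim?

£1,720.10

Bill 1, £6,048: £1,600 to deductible, leaving £4,448; coinsurance £4,448 × 30% = £1,334.40. Cost to member: £2,934.40. OOP to date £2,934.40. Insurer: £6,048 − £2,934.40 = £3,113.60.
Bill 2, £3,927: 30% coinsurance on £3,927 = £1,178.10. Cost to member: £1,178.10. OOP to date £4,112.50. Plan pays £3,927 − £1,178.10 = £2,748.90.
Bill 3, £1,272: deductible already satisfied, so member's share is 30% × £1,272 = £381.60. Member pays £381.60; OOP now £4,494.10. Insurer: £1,272 − £381.60 = £890.40.
Bill 4, £2,426: 30% coinsurance on £2,426 = £727.80. That would push OOP to £5,221.90, over the £5,200 cap, so member pays £5,200 − £4,494.10 = £705.90. Insurer: £2,426 − £705.90 = £1,720.10.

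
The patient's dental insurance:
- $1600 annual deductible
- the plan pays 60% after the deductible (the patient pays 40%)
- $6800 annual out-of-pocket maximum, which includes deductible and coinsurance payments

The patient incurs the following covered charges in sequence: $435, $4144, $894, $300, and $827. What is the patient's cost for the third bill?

$357.60

Bill 1, $435: entire amount goes to the deductible. Patient pays $435; OOP now $435.
Bill 2, $4144: deductible takes $1165, $2979 remains; coinsurance $2979 × 40% = $1191.60. Patient pays $2356.60; OOP now $2791.60.
Bill 3, $894: deductible already satisfied, so patient's share is 40% × $894 = $357.60. Patient owes $357.60 (running OOP $3149.20).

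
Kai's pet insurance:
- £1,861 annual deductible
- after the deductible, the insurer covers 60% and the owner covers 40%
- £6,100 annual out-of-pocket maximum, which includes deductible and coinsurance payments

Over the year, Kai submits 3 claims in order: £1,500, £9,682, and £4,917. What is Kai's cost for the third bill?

£510.60

Claim 1 — £1,500: fully absorbed by the deductible. Owner owes £1,500 (running OOP £1,500).
Claim 2 — £9,682: £361 to deductible, leaving £9,321; coinsurance £9,321 × 40% = £3,728.40. Owner pays £4,089.40; OOP now £5,589.40.
Claim 3 — £4,917: deductible met; 40% of £4,917 = £1,966.80. Adding that to £5,589.40 gives £7,556.20, past the £6,100 cap; owner pays only £6,100 − £5,589.40 = £510.60.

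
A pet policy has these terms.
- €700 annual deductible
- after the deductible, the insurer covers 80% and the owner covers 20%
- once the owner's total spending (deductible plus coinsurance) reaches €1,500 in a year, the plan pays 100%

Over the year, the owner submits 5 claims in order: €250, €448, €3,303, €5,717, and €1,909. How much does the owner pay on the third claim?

€662.20

#1 (€250): fully absorbed by the deductible. Owner pays €250; OOP now €250.
#2 (€448): all of it applies to the deductible. Owner pays €448; OOP now €698.
#3 (€3,303): €2 finishes the deductible; €3,301 goes to coinsurance; 20% of €3,301 = €660.20. Owner owes €662.20 (running OOP €1,360.20).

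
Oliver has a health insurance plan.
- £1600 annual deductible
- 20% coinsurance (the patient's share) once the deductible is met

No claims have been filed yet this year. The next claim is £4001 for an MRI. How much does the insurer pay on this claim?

The full £1600 deductible is still open; £1600 of this bill applies to it.
The remaining £2401 (= £4001 − £1600) moves to coinsurance.
Coinsurance: £2401 × 20% = £480.20.
That puts the patient's cost at £1600 + £480.20 = £2080.20.
The insurer covers the remainder: £4001 − £2080.20 = £1920.80.

£1920.80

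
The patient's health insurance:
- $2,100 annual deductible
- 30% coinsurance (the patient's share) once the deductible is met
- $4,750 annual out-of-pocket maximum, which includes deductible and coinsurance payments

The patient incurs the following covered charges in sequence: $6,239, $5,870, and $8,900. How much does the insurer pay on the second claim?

$4,461.70

#1 ($6,239): $2,100 finishes the deductible; $4,139 goes to coinsurance; 30% of $4,139 = $1,241.70. Patient owes $3,341.70 (running OOP $3,341.70). Insurer: $6,239 − $3,341.70 = $2,897.30.
#2 ($5,870): 30% coinsurance on $5,870 = $1,761. OOP would hit $5,102.70 > $4,750, so the cap limits the patient to $4,750 − $3,341.70 = $1,408.30. Plan pays $5,870 − $1,408.30 = $4,461.70.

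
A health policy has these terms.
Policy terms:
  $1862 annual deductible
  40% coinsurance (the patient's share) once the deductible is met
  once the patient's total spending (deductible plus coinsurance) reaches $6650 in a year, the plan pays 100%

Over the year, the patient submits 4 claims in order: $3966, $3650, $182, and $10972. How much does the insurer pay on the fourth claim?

Bill 1, $3966: deductible takes $1862, $2104 remains; 40% of $2104 = $841.60. Patient pays $2703.60; OOP now $2703.60. Plan pays $3966 − $2703.60 = $1262.40.
Bill 2, $3650: deductible met; 40% of $3650 = $1460. Patient pays $1460; OOP now $4163.60. Plan pays $3650 − $1460 = $2190.
Bill 3, $182: deductible already satisfied, so patient's share is 40% × $182 = $72.80. Patient pays $72.80; OOP now $4236.40. Insurer: $182 − $72.80 = $109.20.
Bill 4, $10972: deductible met; 40% of $10972 = $4388.80. That would push OOP to $8625.20, over the $6650 cap, so patient pays $6650 − $4236.40 = $2413.60. Insurer: $10972 − $2413.60 = $8558.40.

$8558.40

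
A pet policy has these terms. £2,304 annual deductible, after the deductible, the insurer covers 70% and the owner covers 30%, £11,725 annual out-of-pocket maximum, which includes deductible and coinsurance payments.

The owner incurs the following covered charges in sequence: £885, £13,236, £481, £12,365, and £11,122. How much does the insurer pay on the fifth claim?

Bill 1, £885: entire amount goes to the deductible. Owner pays £885; OOP now £885. Insurer: £885 − £885 = £0.
Bill 2, £13,236: £1,419 to deductible, leaving £11,817; coinsurance £11,817 × 30% = £3,545.10. Cost to owner: £4,964.10. OOP to date £5,849.10. Plan pays £13,236 − £4,964.10 = £8,271.90.
Bill 3, £481: deductible met; 30% of £481 = £144.30. Owner pays £144.30; OOP now £5,993.40. Insurer: £481 − £144.30 = £336.70.
Bill 4, £12,365: deductible met; 30% of £12,365 = £3,709.50. Owner owes £3,709.50 (running OOP £9,702.90). Plan pays £12,365 − £3,709.50 = £8,655.50.
Bill 5, £11,122: 30% coinsurance on £11,122 = £3,336.60. That would push OOP to £13,039.50, over the £11,725 cap, so owner pays £11,725 − £9,702.90 = £2,022.10. Plan pays £11,122 − £2,022.10 = £9,099.90.

£9,099.90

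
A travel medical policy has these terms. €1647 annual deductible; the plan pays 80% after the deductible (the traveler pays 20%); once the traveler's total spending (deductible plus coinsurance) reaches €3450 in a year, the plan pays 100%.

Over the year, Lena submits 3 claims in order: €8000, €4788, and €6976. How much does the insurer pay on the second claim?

Claim 1 (€8000): €1647 finishes the deductible; €6353 goes to coinsurance; 20% of €6353 = €1270.60. Traveler owes €2917.60 (running OOP €2917.60). Plan pays €8000 − €2917.60 = €5082.40.
Claim 2 (€4788): deductible met; 20% of €4788 = €957.60. OOP would hit €3875.20 > €3450, so the cap limits the traveler to €3450 − €2917.60 = €532.40. Insurer: €4788 − €532.40 = €4255.60.

€4255.60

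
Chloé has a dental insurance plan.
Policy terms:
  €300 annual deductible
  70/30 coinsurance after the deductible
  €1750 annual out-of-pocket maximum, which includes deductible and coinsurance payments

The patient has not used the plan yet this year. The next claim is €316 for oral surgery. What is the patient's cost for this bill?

Deductible not yet touched, so the first €300 of the bill goes to the deductible.
The remaining €16 (= €316 − €300) moves to coinsurance.
30% of €16 = €4.80 falls to the patient.
So the patient owes €300 + €4.80 = €304.80 before any cap.
Year-to-date out-of-pocket becomes €0 + €304.80 = €304.80, still under the €1750 maximum, so no cap applies.

€304.80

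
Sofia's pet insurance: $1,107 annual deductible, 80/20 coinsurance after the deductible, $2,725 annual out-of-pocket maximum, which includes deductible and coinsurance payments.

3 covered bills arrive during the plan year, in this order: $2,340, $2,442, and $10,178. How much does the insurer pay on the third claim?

$9,295

Claim 1 — $2,340: $1,107 finishes the deductible; $1,233 goes to coinsurance; coinsurance $1,233 × 20% = $246.60. Cost to owner: $1,353.60. OOP to date $1,353.60. Insurer: $2,340 − $1,353.60 = $986.40.
Claim 2 — $2,442: 20% coinsurance on $2,442 = $488.40. Owner pays $488.40; OOP now $1,842. Plan pays $2,442 − $488.40 = $1,953.60.
Claim 3 — $10,178: deductible already satisfied, so owner's share is 20% × $10,178 = $2,035.60. OOP would hit $3,877.60 > $2,725, so the cap limits the owner to $2,725 − $1,842 = $883. Plan pays $10,178 − $883 = $9,295.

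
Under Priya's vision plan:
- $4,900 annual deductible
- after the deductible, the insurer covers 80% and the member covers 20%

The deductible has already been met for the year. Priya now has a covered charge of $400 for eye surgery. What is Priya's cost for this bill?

$80

The deductible is already satisfied, so the full bill goes to coinsurance.
Member's 20% share of $400 is $80.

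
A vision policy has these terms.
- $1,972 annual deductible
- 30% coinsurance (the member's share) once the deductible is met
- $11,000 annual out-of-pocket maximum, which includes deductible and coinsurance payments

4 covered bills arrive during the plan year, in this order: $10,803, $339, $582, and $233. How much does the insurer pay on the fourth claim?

$163.10

Bill 1, $10,803: deductible takes $1,972, $8,831 remains; 30% of $8,831 = $2,649.30. Member owes $4,621.30 (running OOP $4,621.30). Insurer: $10,803 − $4,621.30 = $6,181.70.
Bill 2, $339: deductible already satisfied, so member's share is 30% × $339 = $101.70. Member owes $101.70 (running OOP $4,723). Insurer: $339 − $101.70 = $237.30.
Bill 3, $582: deductible met; 30% of $582 = $174.60. Member owes $174.60 (running OOP $4,897.60). Plan pays $582 − $174.60 = $407.40.
Bill 4, $233: deductible already satisfied, so member's share is 30% × $233 = $69.90. Member pays $69.90; OOP now $4,967.50. Plan pays $233 − $69.90 = $163.10.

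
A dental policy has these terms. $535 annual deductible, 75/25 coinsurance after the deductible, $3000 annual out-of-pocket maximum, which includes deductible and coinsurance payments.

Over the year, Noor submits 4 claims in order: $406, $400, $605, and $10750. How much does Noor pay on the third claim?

Claim 1 ($406): entire amount goes to the deductible. Patient pays $406; OOP now $406.
Claim 2 ($400): $129 finishes the deductible; $271 goes to coinsurance; coinsurance $271 × 25% = $67.75. Patient owes $196.75 (running OOP $602.75).
Claim 3 ($605): deductible already satisfied, so patient's share is 25% × $605 = $151.25. Patient owes $151.25 (running OOP $754).

$151.25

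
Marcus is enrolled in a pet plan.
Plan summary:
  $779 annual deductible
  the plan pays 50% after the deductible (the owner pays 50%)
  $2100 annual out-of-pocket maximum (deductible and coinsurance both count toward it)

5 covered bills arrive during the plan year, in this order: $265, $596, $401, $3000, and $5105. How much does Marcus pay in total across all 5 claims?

$2100

Claim 1 — $265: all of it applies to the deductible. Owner pays $265; OOP now $265.
Claim 2 — $596: deductible takes $514, $82 remains; 50% of $82 = $41. Cost to owner: $555. OOP to date $820.
Claim 3 — $401: deductible already satisfied, so owner's share is 50% × $401 = $200.50. Owner pays $200.50; OOP now $1020.50.
Claim 4 — $3000: 50% coinsurance on $3000 = $1500. That would push OOP to $2520.50, over the $2100 cap, so owner pays $2100 − $1020.50 = $1079.50.
Claim 5 — $5105: 50% coinsurance on $5105 = $2552.50. OOP would hit $4652.50 > $2100, so the cap limits the owner to $2100 − $2100 = $0.
Total paid by the owner: $265 + $555 + $200.50 + $1079.50 + $0 = $2100.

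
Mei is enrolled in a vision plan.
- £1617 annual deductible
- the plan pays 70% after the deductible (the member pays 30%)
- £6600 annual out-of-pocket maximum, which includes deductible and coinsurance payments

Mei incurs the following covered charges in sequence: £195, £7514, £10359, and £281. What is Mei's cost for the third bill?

£3107.70

#1 (£195): fully absorbed by the deductible. Cost to member: £195. OOP to date £195.
#2 (£7514): deductible takes £1422, £6092 remains; coinsurance £6092 × 30% = £1827.60. Member pays £3249.60; OOP now £3444.60.
#3 (£10359): deductible met; 30% of £10359 = £3107.70. Member owes £3107.70 (running OOP £6552.30).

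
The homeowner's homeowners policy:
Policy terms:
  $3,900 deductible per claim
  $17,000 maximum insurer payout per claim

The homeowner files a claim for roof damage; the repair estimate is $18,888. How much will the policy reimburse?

$14,988

Less the $3,900 deductible: $18,888 − $3,900 = $14,988.
That's under the $17,000 cap, so the insurer reimburses the full $14,988.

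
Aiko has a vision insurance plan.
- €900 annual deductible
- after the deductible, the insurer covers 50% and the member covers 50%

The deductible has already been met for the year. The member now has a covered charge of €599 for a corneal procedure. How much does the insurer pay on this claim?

€299.50

The deductible is already satisfied, so the full bill goes to coinsurance.
Member's 50% share of €599 is €299.50.
The plan picks up €599 − €299.50 = €299.50.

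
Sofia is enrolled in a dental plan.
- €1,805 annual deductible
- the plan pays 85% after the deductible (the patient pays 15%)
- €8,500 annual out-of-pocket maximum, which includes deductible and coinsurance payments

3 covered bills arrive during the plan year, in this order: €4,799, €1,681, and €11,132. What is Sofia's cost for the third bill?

Claim 1 — €4,799: €1,805 to deductible, leaving €2,994; 15% of €2,994 = €449.10. Patient pays €2,254.10; OOP now €2,254.10.
Claim 2 — €1,681: 15% coinsurance on €1,681 = €252.15. Patient pays €252.15; OOP now €2,506.25.
Claim 3 — €11,132: deductible already satisfied, so patient's share is 15% × €11,132 = €1,669.80. Cost to patient: €1,669.80. OOP to date €4,176.05.

€1,669.80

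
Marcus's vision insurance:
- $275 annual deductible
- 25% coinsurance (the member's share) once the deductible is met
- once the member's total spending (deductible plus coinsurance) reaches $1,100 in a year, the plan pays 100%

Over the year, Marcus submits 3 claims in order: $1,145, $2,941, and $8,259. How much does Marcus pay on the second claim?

Claim 1 ($1,145): $275 to deductible, leaving $870; coinsurance $870 × 25% = $217.50. Member owes $492.50 (running OOP $492.50).
Claim 2 ($2,941): 25% coinsurance on $2,941 = $735.25. Adding that to $492.50 gives $1,227.75, past the $1,100 cap; member pays only $1,100 − $492.50 = $607.50.

$607.50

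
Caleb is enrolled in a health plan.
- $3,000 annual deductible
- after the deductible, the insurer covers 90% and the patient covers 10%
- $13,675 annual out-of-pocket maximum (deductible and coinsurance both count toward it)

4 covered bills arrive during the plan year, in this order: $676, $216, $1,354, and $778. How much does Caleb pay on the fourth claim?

$756.40

Claim 1 — $676: entire amount goes to the deductible. Patient pays $676; OOP now $676.
Claim 2 — $216: fully absorbed by the deductible. Patient pays $216; OOP now $892.
Claim 3 — $1,354: entire amount goes to the deductible. Cost to patient: $1,354. OOP to date $2,246.
Claim 4 — $778: $754 finishes the deductible; $24 goes to coinsurance; coinsurance $24 × 10% = $2.40. Patient owes $756.40 (running OOP $3,002.40).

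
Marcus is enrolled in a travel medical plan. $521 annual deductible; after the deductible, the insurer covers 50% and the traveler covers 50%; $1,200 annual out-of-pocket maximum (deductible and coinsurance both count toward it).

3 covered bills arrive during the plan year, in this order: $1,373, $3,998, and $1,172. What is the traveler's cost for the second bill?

$253

#1 ($1,373): $521 to deductible, leaving $852; traveler's 50% is $426. Traveler pays $947; OOP now $947.
#2 ($3,998): deductible already satisfied, so traveler's share is 50% × $3,998 = $1,999. Adding that to $947 gives $2,946, past the $1,200 cap; traveler pays only $1,200 − $947 = $253.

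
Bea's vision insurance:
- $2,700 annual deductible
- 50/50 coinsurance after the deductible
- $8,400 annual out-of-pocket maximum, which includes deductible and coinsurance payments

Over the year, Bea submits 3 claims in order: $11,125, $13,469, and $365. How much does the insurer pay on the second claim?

$11,981.50

Bill 1, $11,125: $2,700 to deductible, leaving $8,425; member's 50% is $4,212.50. Member owes $6,912.50 (running OOP $6,912.50). Plan pays $11,125 − $6,912.50 = $4,212.50.
Bill 2, $13,469: deductible met; 50% of $13,469 = $6,734.50. OOP would hit $13,647 > $8,400, so the cap limits the member to $8,400 − $6,912.50 = $1,487.50. Insurer: $13,469 − $1,487.50 = $11,981.50.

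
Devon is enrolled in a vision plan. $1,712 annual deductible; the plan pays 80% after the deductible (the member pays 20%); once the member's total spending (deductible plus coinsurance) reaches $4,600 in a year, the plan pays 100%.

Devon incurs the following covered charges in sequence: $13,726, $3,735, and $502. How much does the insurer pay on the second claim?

Bill 1, $13,726: $1,712 to deductible, leaving $12,014; coinsurance $12,014 × 20% = $2,402.80. Member owes $4,114.80 (running OOP $4,114.80). Plan pays $13,726 − $4,114.80 = $9,611.20.
Bill 2, $3,735: 20% coinsurance on $3,735 = $747. That would push OOP to $4,861.80, over the $4,600 cap, so member pays $4,600 − $4,114.80 = $485.20. Plan pays $3,735 − $485.20 = $3,249.80.

$3,249.80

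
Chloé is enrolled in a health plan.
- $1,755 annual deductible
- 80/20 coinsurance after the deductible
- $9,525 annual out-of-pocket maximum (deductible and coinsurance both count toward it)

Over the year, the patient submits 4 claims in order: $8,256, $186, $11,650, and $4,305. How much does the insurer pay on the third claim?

$9,320

Claim 1 — $8,256: deductible takes $1,755, $6,501 remains; patient's 20% is $1,300.20. Patient owes $3,055.20 (running OOP $3,055.20). Insurer: $8,256 − $3,055.20 = $5,200.80.
Claim 2 — $186: 20% coinsurance on $186 = $37.20. Patient owes $37.20 (running OOP $3,092.40). Plan pays $186 − $37.20 = $148.80.
Claim 3 — $11,650: deductible already satisfied, so patient's share is 20% × $11,650 = $2,330. Patient owes $2,330 (running OOP $5,422.40). Plan pays $11,650 − $2,330 = $9,320.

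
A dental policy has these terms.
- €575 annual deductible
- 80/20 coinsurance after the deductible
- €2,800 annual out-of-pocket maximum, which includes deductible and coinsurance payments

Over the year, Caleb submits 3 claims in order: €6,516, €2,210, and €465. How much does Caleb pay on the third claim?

Claim 1 — €6,516: €575 to deductible, leaving €5,941; coinsurance €5,941 × 20% = €1,188.20. Patient owes €1,763.20 (running OOP €1,763.20).
Claim 2 — €2,210: deductible already satisfied, so patient's share is 20% × €2,210 = €442. Patient pays €442; OOP now €2,205.20.
Claim 3 — €465: 20% coinsurance on €465 = €93. Patient owes €93 (running OOP €2,298.20).

€93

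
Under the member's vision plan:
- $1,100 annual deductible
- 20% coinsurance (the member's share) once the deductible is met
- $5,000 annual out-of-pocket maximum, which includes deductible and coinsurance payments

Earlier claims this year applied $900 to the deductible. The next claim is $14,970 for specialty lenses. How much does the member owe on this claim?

Remaining deductible: $1,100 − $900 = $200.
After the $200 deductible portion, $14,970 − $200 = $14,770 is subject to coinsurance.
20% of $14,770 = $2,954 falls to the member.
Member responsibility before any cap: $200 + $2,954 = $3,154.
Year-to-date out-of-pocket becomes $900 + $3,154 = $4,054, still under the $5,000 maximum, so no cap applies.

$3,154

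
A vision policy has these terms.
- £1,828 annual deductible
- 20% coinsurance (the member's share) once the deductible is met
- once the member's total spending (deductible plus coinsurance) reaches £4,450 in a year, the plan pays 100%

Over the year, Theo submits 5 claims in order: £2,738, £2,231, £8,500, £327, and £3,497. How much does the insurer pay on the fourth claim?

Bill 1, £2,738: deductible takes £1,828, £910 remains; member's 20% is £182. Member owes £2,010 (running OOP £2,010). Plan pays £2,738 − £2,010 = £728.
Bill 2, £2,231: 20% coinsurance on £2,231 = £446.20. Member pays £446.20; OOP now £2,456.20. Insurer: £2,231 − £446.20 = £1,784.80.
Bill 3, £8,500: deductible already satisfied, so member's share is 20% × £8,500 = £1,700. Cost to member: £1,700. OOP to date £4,156.20. Plan pays £8,500 − £1,700 = £6,800.
Bill 4, £327: deductible already satisfied, so member's share is 20% × £327 = £65.40. Cost to member: £65.40. OOP to date £4,221.60. Plan pays £327 − £65.40 = £261.60.

£261.60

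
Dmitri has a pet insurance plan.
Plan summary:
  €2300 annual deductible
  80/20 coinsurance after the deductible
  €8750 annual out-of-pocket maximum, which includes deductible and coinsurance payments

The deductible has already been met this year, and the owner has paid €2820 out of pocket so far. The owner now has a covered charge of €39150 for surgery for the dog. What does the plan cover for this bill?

€33220

The deductible is already satisfied, so the full bill goes to coinsurance.
Owner's 20% share of €39150 is €7830.
Year-to-date out-of-pocket would reach €2820 + €7830 = €10650, above the €8750 maximum, so the owner pays only €8750 − €2820 = €5930.
Insurer pays the balance: €39150 − €5930 = €33220.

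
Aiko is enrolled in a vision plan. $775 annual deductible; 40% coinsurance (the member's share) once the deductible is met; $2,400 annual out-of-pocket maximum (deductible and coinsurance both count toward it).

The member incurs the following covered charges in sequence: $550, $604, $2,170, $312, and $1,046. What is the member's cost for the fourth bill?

$124.80

Claim 1 — $550: fully absorbed by the deductible. Cost to member: $550. OOP to date $550.
Claim 2 — $604: $225 to deductible, leaving $379; 40% of $379 = $151.60. Member pays $376.60; OOP now $926.60.
Claim 3 — $2,170: deductible met; 40% of $2,170 = $868. Cost to member: $868. OOP to date $1,794.60.
Claim 4 — $312: deductible already satisfied, so member's share is 40% × $312 = $124.80. Member pays $124.80; OOP now $1,919.40.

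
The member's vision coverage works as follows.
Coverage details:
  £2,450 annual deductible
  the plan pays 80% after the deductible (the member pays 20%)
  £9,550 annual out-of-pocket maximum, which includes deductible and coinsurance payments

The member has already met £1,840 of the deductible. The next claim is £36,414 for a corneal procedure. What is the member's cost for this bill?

£7,710

Deductible still to meet: £2,450 − £1,840 = £610.
The remaining £35,804 (= £36,414 − £610) moves to coinsurance.
20% of £35,804 = £7,160.80 falls to the member.
So the member owes £610 + £7,160.80 = £7,770.80 before any cap.
Year-to-date out-of-pocket would reach £1,840 + £7,770.80 = £9,610.80, above the £9,550 maximum, so the member pays only £9,550 − £1,840 = £7,710.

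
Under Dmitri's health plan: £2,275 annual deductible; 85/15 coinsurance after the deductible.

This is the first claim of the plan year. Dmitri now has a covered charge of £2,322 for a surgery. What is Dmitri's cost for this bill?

£2,282.05

The full £2,275 deductible is still open; £2,275 of this bill applies to it.
That leaves £2,322 − £2,275 = £47 for coinsurance.
Patient's 15% share of £47 is £7.05.
Patient responsibility: £2,275 + £7.05 = £2,282.05.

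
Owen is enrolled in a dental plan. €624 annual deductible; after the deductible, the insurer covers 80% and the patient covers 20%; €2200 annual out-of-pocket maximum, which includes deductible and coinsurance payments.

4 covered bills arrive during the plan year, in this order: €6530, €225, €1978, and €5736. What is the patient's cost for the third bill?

€349.80

Bill 1, €6530: €624 finishes the deductible; €5906 goes to coinsurance; coinsurance €5906 × 20% = €1181.20. Cost to patient: €1805.20. OOP to date €1805.20.
Bill 2, €225: deductible met; 20% of €225 = €45. Cost to patient: €45. OOP to date €1850.20.
Bill 3, €1978: deductible already satisfied, so patient's share is 20% × €1978 = €395.60. That would push OOP to €2245.80, over the €2200 cap, so patient pays €2200 − €1850.20 = €349.80.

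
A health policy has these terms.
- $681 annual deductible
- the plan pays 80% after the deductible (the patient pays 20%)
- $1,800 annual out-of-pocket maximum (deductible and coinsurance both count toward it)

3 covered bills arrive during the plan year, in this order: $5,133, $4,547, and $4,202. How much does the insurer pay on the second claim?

#1 ($5,133): $681 finishes the deductible; $4,452 goes to coinsurance; 20% of $4,452 = $890.40. Patient pays $1,571.40; OOP now $1,571.40. Plan pays $5,133 − $1,571.40 = $3,561.60.
#2 ($4,547): deductible met; 20% of $4,547 = $909.40. Adding that to $1,571.40 gives $2,480.80, past the $1,800 cap; patient pays only $1,800 − $1,571.40 = $228.60. Insurer: $4,547 − $228.60 = $4,318.40.

$4,318.40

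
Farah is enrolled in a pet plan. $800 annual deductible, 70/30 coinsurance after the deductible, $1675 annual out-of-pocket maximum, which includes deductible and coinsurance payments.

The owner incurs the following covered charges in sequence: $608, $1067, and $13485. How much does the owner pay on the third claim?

Bill 1, $608: fully absorbed by the deductible. Owner pays $608; OOP now $608.
Bill 2, $1067: $192 to deductible, leaving $875; 30% of $875 = $262.50. Owner owes $454.50 (running OOP $1062.50).
Bill 3, $13485: deductible met; 30% of $13485 = $4045.50. That would push OOP to $5108, over the $1675 cap, so owner pays $1675 − $1062.50 = $612.50.

$612.50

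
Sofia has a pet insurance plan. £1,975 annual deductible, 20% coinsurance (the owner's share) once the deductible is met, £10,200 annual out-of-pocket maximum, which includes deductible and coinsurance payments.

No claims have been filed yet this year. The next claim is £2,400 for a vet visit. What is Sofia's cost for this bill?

Deductible not yet touched, so the first £1,975 of the bill goes to the deductible.
That leaves £2,400 − £1,975 = £425 for coinsurance.
20% of £425 = £85 falls to the owner.
So the owner owes £1,975 + £85 = £2,060 before any cap.
Total out-of-pocket so far would be £0 + £2,060 = £2,060, below the £10,200 cap — no reduction.

£2,060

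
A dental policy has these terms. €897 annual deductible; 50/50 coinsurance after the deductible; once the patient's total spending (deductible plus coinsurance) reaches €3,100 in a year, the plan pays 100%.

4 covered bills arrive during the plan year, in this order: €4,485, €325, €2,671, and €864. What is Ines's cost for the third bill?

€246.50

Claim 1 (€4,485): €897 finishes the deductible; €3,588 goes to coinsurance; patient's 50% is €1,794. Patient pays €2,691; OOP now €2,691.
Claim 2 (€325): deductible met; 50% of €325 = €162.50. Cost to patient: €162.50. OOP to date €2,853.50.
Claim 3 (€2,671): deductible met; 50% of €2,671 = €1,335.50. Adding that to €2,853.50 gives €4,189, past the €3,100 cap; patient pays only €3,100 − €2,853.50 = €246.50.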